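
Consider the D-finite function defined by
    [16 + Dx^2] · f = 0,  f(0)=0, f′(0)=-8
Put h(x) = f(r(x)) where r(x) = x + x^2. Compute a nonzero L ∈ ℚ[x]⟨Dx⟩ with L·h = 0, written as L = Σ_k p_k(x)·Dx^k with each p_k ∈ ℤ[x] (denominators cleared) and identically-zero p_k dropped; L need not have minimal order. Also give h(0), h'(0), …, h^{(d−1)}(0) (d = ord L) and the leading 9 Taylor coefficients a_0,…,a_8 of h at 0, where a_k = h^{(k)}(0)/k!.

L = (16 + 96·x + 192·x^2 + 128·x^3) - 2·Dx + (1 + 2·x)·Dx^2  (order 2).
h: a_k = 0, -8, -8, 64/3, 64, 704/15, -64, -51712/315, -5632/45, …
ICs: h(0) = 0, h′(0) = -8.

f: a_k = 0, -8, 0, 64/3, 0, -256/15, 0, 2048/315, 0, …
f∘r: x↦r, Dx↦Dx/r' in L_f ⇒ L₀.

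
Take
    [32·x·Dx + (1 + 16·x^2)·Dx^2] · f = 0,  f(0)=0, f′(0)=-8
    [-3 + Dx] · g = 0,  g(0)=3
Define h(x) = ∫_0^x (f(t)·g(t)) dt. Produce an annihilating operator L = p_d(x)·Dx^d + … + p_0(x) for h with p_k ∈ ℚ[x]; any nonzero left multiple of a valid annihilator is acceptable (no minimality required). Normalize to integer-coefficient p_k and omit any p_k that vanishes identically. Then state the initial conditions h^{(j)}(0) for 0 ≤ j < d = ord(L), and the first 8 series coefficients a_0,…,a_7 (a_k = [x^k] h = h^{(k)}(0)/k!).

L = (9 - 96·x + 144·x^2)·Dx + (-6 + 32·x - 96·x^2)·Dx^2 + (1 + 16·x^2)·Dx^3  (order 3).
h: a_k = 0, 0, -12, -24, 5, 276/5, -1223/10, -3159/7, …
ICs: h(0) = 0, h′(0) = 0, h′′(0) = -24.

f: a_k = 0, -8, 0, 128/3, 0, -2048/5, 0, 32768/7, …
g: a_k = 3, 9, 27/2, 27/2, 81/8, 243/40, 243/80, 729/560, …
Sym-product of L_f,L_g gives L₀ (≤ ord 2).
h=∫₀ˣh₀: take L = L₀·Dx.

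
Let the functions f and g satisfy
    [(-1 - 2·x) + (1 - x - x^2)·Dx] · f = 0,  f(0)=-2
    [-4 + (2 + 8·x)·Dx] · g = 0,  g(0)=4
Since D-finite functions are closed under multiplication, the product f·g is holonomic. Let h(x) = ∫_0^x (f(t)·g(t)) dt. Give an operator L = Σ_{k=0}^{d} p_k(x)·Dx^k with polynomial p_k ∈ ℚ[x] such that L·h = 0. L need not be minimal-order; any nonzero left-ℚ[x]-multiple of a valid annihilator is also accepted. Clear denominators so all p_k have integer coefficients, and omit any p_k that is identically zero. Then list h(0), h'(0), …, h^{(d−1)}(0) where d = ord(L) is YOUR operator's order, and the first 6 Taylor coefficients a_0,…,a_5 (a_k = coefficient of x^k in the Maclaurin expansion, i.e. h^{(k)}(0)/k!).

L = (3 + 4·x + 6·x^2)·Dx + (-1 - 3·x + 5·x^2 + 4·x^3)·Dx^2  (order 2).
h: a_k = 0, -8, -12, -16/3, -18, -8/5, …
ICs: h(0) = 0, h′(0) = -8.

f: a_k = -2, -2, -4, -6, -10, -16, …
g: a_k = 4, 8, -8, 16, -40, 112, …
f·g: L₀ = L_f ⊗_s L_g, ord ≤ 1·1.
h=∫h₀ ⇒ L = L₀·Dx.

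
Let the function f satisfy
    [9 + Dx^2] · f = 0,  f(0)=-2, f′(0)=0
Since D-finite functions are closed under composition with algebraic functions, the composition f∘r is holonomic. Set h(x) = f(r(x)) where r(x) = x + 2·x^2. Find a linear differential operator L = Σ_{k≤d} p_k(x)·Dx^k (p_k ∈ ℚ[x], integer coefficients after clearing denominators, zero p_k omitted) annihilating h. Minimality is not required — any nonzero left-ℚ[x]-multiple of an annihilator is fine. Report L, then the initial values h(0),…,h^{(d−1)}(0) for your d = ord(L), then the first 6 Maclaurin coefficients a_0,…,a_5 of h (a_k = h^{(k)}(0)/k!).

f: a_k = -2, 0, 9, 0, -27/4, 0, …
Substitute x→r, Dx→(1/r')Dx; clear ⇒ L₀.
L = (9 + 108·x + 432·x^2 + 576·x^3) - 4·Dx + (1 + 4·x)·Dx^2  (order 2).
h: a_k = -2, 0, 9, 36, 117/4, -54, …
ICs: h(0) = -2, h′(0) = 0.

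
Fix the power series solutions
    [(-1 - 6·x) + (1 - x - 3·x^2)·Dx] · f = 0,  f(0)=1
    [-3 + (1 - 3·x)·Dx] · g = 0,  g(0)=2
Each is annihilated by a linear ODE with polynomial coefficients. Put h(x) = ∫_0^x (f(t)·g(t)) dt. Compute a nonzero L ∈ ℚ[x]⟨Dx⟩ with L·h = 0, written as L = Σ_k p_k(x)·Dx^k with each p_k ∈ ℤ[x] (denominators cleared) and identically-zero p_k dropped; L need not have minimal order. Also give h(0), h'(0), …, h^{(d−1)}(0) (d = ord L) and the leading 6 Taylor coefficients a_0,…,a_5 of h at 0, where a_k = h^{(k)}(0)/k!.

f: a_k = 1, 1, 4, 7, 19, 40, …
g: a_k = 2, 6, 18, 54, 162, 486, …
h₀=f·g: eliminate ⇒ L₀, order ≤ 1·1.
h=∫₀ˣh₀: take L = L₀·Dx.
L = (-4 + 27·x^2)·Dx + (1 - 4·x + 9·x^3)·Dx^2  (order 2).
h: a_k = 0, 2, 4, 32/3, 55/2, 368/5, …
ICs: h(0) = 0, h′(0) = 2.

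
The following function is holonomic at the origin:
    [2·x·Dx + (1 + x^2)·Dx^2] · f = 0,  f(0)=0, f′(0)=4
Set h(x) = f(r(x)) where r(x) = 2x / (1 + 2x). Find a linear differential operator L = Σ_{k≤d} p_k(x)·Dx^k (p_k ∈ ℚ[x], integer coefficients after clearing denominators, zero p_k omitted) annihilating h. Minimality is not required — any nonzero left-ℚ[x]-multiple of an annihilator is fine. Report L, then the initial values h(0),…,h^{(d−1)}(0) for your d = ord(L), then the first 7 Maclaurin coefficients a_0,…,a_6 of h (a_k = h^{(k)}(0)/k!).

L = (4 + 16·x)·Dx + (1 + 4·x + 8·x^2)·Dx^2  (order 2).
h: a_k = 0, 8, -16, 64/3, 0, -512/5, 1024/3, …
ICs: h(0) = 0, h′(0) = 8.

f: a_k = 0, 4, 0, -4/3, 0, 4/5, 0, …
f∘r: x↦r, Dx↦Dx/r' in L_f ⇒ L₀.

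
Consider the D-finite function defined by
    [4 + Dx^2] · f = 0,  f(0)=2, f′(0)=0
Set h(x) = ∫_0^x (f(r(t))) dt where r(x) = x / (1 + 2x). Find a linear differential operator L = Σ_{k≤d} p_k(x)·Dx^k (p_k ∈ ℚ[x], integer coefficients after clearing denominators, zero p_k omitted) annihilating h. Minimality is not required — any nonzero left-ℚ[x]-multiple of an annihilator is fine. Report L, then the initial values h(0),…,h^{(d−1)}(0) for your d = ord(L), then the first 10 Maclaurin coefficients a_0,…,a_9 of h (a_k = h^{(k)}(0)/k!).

f: a_k = 2, 0, -4, 0, 4/3, 0, -8/45, 0, 4/315, 0, …
f∘r: x↦r, Dx↦Dx/r' in L_f ⇒ L₀.
h=∫h₀ ⇒ L = L₀·Dx.
L = 4·Dx + (4 + 24·x + 48·x^2 + 32·x^3)·Dx^2 + (1 + 8·x + 24·x^2 + 32·x^3 + 16·x^4)·Dx^3  (order 3).
h: a_k = 0, 2, 0, -4/3, 4, -28/3, 176/9, -12008/315, 348/5, -66796/567, …
ICs: h(0) = 0, h′(0) = 2, h′′(0) = 0.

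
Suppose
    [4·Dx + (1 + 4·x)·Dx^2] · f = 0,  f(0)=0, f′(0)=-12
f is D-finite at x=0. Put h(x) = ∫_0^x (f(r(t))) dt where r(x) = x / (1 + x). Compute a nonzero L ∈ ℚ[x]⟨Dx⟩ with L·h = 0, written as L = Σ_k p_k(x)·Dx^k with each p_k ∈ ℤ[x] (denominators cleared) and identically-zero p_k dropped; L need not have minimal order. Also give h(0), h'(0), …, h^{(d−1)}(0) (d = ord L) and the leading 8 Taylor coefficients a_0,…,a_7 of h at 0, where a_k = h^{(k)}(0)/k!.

L = (6 + 10·x)·Dx^2 + (1 + 6·x + 5·x^2)·Dx^3  (order 3).
h: a_k = 0, 0, -6, 12, -31, 468/5, -1562/5, 1116, …
ICs: h(0) = 0, h′(0) = 0, h′′(0) = -12.

f: a_k = 0, -12, 24, -64, 192, -3072/5, 2048, -49152/7, …
Substitute x→r, Dx→(1/r')Dx; clear ⇒ L₀.
h=∫₀ˣh₀: take L = L₀·Dx.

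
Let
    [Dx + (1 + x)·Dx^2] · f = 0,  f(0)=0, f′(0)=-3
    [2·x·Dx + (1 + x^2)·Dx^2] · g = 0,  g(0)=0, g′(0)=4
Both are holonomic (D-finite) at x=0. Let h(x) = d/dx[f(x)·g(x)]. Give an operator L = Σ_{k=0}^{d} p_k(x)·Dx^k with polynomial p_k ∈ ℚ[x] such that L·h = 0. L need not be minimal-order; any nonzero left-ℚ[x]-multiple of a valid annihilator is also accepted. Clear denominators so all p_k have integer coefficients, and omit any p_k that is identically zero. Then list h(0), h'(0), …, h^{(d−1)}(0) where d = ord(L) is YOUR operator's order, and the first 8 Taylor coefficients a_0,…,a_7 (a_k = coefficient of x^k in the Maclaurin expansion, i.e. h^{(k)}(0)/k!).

L = (24 + 44·x + 80·x^2 + 156·x^3 + 120·x^4 + 52·x^5 + 4·x^7) + (18 + 124·x + 308·x^2 + 484·x^3 + 544·x^4 + 372·x^5 + 140·x^6 + 12·x^7 + 14·x^8)·Dx + (12 + 64·x + 192·x^2 + 312·x^3 + 360·x^4 + 312·x^5 + 192·x^6 + 72·x^7 + 12·x^8 + 8·x^9)·Dx^2 + (5 + 18·x + 37·x^2 + 56·x^3 + 66·x^4 + 60·x^5 + 42·x^6 + 24·x^7 + 9·x^8 + 2·x^9 + x^10)·Dx^3  (order 3).
h: a_k = 0, -24, 18, 0, 5, -104/5, 77/5, 0, …
ICs: h(0) = 0, h′(0) = -24, h′′(0) = 36.

f: a_k = 0, -3, 3/2, -1, 3/4, -3/5, 1/2, -3/7, …
g: a_k = 0, 4, 0, -4/3, 0, 4/5, 0, -4/7, …
f·g: L₀ = L_f ⊗_s L_g, ord ≤ 2·2.
h=h₀': d/dx-closure on L₀ ⇒ L.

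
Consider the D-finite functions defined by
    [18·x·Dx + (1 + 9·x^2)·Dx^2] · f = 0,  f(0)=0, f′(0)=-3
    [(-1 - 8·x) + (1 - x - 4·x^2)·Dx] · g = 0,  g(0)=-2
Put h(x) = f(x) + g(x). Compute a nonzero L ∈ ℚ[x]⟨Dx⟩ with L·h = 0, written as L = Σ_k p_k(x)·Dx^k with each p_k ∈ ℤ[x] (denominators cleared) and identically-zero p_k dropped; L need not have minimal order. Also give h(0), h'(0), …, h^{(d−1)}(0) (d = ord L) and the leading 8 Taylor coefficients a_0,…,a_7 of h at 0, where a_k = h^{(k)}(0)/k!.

f: a_k = 0, -3, 0, 9, 0, -243/5, 0, 2187/7, …
g: a_k = -2, -2, -10, -18, -58, -130, -362, -882, …
Weyl lclm of L_f,L_g ⇒ L₀ (ord ≤ 3).
L = (90 - 360·x - 6462·x^2 - 14688·x^3 - 63936·x^4 - 31104·x^6)·Dx + (-36 - 294·x - 324·x^2 - 3198·x^3 - 13680·x^4 - 46080·x^5 - 3888·x^6 - 31104·x^7)·Dx^2 + (5 + 16·x + 160·x^2 - 96·x^3 + 555·x^4 - 2304·x^5 - 4896·x^6 - 1296·x^7 - 5184·x^8)·Dx^3  (order 3).
h: a_k = -2, -5, -10, -9, -58, -893/5, -362, -3987/7, …
ICs: h(0) = -2, h′(0) = -5, h′′(0) = -20.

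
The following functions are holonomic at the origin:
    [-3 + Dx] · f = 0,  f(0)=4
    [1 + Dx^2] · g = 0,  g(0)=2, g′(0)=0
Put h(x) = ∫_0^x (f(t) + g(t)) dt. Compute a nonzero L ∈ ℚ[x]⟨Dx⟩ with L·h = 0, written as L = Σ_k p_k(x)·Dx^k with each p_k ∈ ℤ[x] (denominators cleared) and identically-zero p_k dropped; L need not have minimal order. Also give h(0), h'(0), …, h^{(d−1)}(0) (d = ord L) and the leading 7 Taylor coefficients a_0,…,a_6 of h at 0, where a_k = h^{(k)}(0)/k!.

f: a_k = 4, 12, 18, 18, 27/2, 81/10, 81/20, …
g: a_k = 2, 0, -1, 0, 1/12, 0, -1/360, …
h₀=f+g: left-lcm gives L₀, ord ≤ 3.
Integrate: L := L₀·Dx.
L = -3·Dx + Dx^2 - 3·Dx^3 + Dx^4  (order 4).
h: a_k = 0, 6, 6, 17/3, 9/2, 163/60, 27/20, …
ICs: h(0) = 0, h′(0) = 6, h′′(0) = 12, h′′′(0) = 34.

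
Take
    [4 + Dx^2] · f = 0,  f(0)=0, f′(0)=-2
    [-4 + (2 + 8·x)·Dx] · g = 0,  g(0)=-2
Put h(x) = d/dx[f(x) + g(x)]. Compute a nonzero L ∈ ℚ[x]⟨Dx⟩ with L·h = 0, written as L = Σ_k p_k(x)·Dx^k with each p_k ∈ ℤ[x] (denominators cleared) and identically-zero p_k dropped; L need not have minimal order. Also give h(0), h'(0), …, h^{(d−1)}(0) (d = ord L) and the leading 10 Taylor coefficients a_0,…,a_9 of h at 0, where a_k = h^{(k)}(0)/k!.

L = (-32 - 16·x - 32·x^2) + (-4 - 24·x - 48·x^2 - 64·x^3)·Dx + (-8 - 4·x - 8·x^2)·Dx^2 + (-1 - 6·x - 12·x^2 - 16·x^3)·Dx^3  (order 3).
h: a_k = -6, 8, -20, 80, -844/3, 1008, -166312/45, 13728, -16216204/315, 194480, …
ICs: h(0) = -6, h′(0) = 8, h′′(0) = -40.

f: a_k = 0, -2, 0, 4/3, 0, -4/15, 0, 8/315, 0, -4/2835, …
g: a_k = -2, -4, 4, -8, 20, -56, 168, -528, 1716, -5720, …
Sum ⇒ L₀ = lclm(L_f,L_g) in ℚ(x)⟨Dx⟩.
Differentiate: ansatz ord ≤ ord L₀ ⇒ L.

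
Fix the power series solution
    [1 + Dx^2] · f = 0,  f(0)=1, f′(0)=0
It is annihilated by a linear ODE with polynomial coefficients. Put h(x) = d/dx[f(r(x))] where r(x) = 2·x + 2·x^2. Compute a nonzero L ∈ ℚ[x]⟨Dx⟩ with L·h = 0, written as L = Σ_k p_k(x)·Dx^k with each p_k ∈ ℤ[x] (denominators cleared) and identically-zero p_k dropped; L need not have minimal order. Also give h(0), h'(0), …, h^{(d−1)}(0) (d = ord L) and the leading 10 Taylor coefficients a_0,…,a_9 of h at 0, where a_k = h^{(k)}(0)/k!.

f: a_k = 1, 0, -1/2, 0, 1/24, 0, -1/720, 0, 1/40320, 0, …
h₀=f(r): pull back L_f along r ⇒ L₀.
Derive L from L₀ (diff closure).
L = (16 + 32·x + 96·x^2 + 128·x^3 + 64·x^4) + (-6 - 12·x)·Dx + (1 + 4·x + 4·x^2)·Dx^2  (order 2).
h: a_k = 0, -4, -12, -16/3, 40/3, 352/15, 224/15, -1664/315, -544/35, -32768/2835, …
ICs: h(0) = 0, h′(0) = -4.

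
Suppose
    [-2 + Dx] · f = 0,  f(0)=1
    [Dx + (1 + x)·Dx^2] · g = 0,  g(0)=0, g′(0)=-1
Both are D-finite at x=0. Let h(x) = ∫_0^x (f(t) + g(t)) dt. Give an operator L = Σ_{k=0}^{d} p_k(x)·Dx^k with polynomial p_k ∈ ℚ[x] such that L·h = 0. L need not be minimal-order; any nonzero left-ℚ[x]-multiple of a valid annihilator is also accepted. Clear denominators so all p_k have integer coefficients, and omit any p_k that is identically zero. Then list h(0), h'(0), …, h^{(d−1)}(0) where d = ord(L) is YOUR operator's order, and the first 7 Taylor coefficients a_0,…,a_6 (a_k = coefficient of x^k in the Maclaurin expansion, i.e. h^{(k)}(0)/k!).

f: a_k = 1, 2, 2, 4/3, 2/3, 4/15, 4/45, …
g: a_k = 0, -1, 1/2, -1/3, 1/4, -1/5, 1/6, …
Weyl lclm of L_f,L_g ⇒ L₀ (ord ≤ 3).
h=∫₀ˣh₀: take L = L₀·Dx.
L = (-8 - 4·x)·Dx^2 + (-2 - 8·x - 4·x^2)·Dx^3 + (3 + 5·x + 2·x^2)·Dx^4  (order 4).
h: a_k = 0, 1, 1/2, 5/6, 1/4, 11/60, 1/90, …
ICs: h(0) = 0, h′(0) = 1, h′′(0) = 1, h′′′(0) = 5.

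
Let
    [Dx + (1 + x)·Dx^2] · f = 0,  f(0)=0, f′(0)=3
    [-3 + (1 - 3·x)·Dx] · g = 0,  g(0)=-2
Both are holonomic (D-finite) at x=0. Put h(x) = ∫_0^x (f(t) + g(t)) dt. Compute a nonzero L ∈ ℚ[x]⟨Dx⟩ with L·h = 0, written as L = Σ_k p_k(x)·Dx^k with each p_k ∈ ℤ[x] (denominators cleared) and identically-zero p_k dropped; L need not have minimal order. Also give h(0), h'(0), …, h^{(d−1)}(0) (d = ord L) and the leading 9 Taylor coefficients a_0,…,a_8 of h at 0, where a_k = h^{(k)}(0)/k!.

L = (-66 - 18·x)·Dx^2 + (-52 - 120·x - 36·x^2)·Dx^3 + (7 - 11·x - 27·x^2 - 9·x^3)·Dx^4  (order 4).
h: a_k = 0, -2, -3/2, -13/2, -53/4, -651/20, -809/10, -2917/14, -30615/56, …
ICs: h(0) = 0, h′(0) = -2, h′′(0) = -3, h′′′(0) = -39.

f: a_k = 0, 3, -3/2, 1, -3/4, 3/5, -1/2, 3/7, -3/8, …
g: a_k = -2, -6, -18, -54, -162, -486, -1458, -4374, -13122, …
h₀=f+g: left-lcm gives L₀, ord ≤ 3.
Integrate: L := L₀·Dx.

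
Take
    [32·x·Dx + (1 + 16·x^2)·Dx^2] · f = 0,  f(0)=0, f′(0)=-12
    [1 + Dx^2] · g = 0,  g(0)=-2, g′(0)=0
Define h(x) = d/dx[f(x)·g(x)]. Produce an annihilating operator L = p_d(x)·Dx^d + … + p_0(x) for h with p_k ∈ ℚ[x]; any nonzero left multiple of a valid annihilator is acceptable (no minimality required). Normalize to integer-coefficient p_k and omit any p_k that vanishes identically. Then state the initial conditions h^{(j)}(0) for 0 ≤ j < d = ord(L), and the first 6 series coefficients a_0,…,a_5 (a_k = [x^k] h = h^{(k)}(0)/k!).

L = (209105 + 6893664·x^2 + 261353216·x^4 + 52248576·x^6 - 2162688·x^8 - 60817408·x^10 + 16777216·x^12) + (108608·x + 9933824·x^3 + 133857280·x^5 + 44564480·x^7 + 20971520·x^9 + 67108864·x^11)·Dx + (210210 + 6980800·x^2 + 263314944·x^4 + 66224128·x^6 + 4063232·x^8 - 54525952·x^10 + 33554432·x^12)·Dx^2 + (108608·x + 9933824·x^3 + 133857280·x^5 + 44564480·x^7 + 20971520·x^9 + 67108864·x^11)·Dx^3 + (1105 + 87136·x^2 + 1961728·x^4 + 13975552·x^6 + 6225920·x^8 + 6291456·x^10 + 16777216·x^12)·Dx^4  (order 4).
h: a_k = 24, 0, -420, 0, 6469, 0, …
ICs: h(0) = 24, h′(0) = 0, h′′(0) = -840, h′′′(0) = 0.

f: a_k = 0, -12, 0, 64, 0, -3072/5, …
g: a_k = -2, 0, 1, 0, -1/12, 0, …
Product ⇒ symmetric product L₀, ord ≤ 4.
Derive L from L₀ (diff closure).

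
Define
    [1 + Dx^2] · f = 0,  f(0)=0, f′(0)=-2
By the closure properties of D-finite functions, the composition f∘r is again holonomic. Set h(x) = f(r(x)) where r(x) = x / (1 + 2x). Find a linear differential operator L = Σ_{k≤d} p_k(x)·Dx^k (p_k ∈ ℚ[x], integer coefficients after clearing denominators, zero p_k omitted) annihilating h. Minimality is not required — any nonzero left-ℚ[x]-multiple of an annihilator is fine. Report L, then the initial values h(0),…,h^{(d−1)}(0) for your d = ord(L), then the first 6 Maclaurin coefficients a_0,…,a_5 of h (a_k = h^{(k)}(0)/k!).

L = 1 + (4 + 24·x + 48·x^2 + 32·x^3)·Dx + (1 + 8·x + 24·x^2 + 32·x^3 + 16·x^4)·Dx^2  (order 2).
h: a_k = 0, -2, 4, -23/3, 14, -1441/60, …
ICs: h(0) = 0, h′(0) = -2.

f: a_k = 0, -2, 0, 1/3, 0, -1/60, …
L₀ from L_f via x↦r, Dx↦r'^{-1}Dx.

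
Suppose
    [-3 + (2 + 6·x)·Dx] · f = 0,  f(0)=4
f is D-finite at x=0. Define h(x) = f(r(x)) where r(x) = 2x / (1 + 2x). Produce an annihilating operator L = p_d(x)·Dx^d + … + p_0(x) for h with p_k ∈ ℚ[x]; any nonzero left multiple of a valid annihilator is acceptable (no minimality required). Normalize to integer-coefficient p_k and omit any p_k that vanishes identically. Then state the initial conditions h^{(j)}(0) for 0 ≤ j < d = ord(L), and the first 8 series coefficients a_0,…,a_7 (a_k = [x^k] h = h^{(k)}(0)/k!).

L = -3 + (1 + 10·x + 16·x^2)·Dx  (order 1).
h: a_k = 4, 12, -42, 174, -1677/2, 9069/2, -106305/4, 658335/4, …
ICs: h(0) = 4.

f: a_k = 4, 6, -9/2, 27/4, -405/32, 1701/64, -15309/256, 72171/512, …
Change of var in L_f (x↦r) gives L₀.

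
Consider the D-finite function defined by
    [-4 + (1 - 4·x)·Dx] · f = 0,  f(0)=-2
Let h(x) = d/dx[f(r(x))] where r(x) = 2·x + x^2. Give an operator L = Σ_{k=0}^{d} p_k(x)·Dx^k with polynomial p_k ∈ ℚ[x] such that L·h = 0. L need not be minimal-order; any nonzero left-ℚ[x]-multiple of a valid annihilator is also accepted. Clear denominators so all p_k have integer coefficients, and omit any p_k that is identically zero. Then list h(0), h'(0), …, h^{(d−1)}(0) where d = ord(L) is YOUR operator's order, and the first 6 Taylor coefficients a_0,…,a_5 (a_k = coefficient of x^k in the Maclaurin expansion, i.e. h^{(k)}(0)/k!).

f: a_k = -2, -8, -32, -128, -512, -2048, …
Change of var in L_f (x↦r) gives L₀.
h=h₀': d/dx-closure on L₀ ⇒ L.
L = (17 + 24·x + 12·x^2) + (-1 + 7·x + 12·x^2 + 4·x^3)·Dx  (order 1).
h: a_k = -16, -272, -3456, -39040, -413440, -4203264, …
ICs: h(0) = -16.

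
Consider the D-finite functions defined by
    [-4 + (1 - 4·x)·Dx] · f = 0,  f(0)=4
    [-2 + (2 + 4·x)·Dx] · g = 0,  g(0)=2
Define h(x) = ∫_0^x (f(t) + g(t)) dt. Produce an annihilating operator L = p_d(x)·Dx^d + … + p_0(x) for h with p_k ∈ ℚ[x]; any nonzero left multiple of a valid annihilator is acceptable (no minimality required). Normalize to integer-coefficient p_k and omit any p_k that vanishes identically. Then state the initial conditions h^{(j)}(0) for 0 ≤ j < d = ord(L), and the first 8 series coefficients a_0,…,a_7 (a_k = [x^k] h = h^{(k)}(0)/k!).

f: a_k = 4, 16, 64, 256, 1024, 4096, 16384, 65536, …
g: a_k = 2, 2, -1, 1, -5/4, 7/4, -21/8, 33/8, …
f+g: L₀ = lclm(L_f,L_g), ord ≤ 1+1.
∫: right-multiply L₀ by Dx.
L = (-12 - 16·x)·Dx + (11 + 40·x + 48·x^2)·Dx^2 + (-1 - 2·x + 16·x^2 + 32·x^3)·Dx^3  (order 3).
h: a_k = 0, 6, 9, 21, 257/4, 4091/20, 16391/24, 131051/56, …
ICs: h(0) = 0, h′(0) = 6, h′′(0) = 18.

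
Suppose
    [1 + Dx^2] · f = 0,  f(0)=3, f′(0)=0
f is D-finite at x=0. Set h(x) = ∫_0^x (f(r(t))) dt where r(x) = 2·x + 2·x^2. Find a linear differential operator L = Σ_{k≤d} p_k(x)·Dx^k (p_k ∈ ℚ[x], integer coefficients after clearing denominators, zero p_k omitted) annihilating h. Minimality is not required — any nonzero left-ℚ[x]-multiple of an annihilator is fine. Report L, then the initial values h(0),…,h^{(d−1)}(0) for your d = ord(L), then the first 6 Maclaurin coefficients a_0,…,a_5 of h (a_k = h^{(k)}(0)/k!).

L = (4 + 24·x + 48·x^2 + 32·x^3)·Dx - 2·Dx^2 + (1 + 2·x)·Dx^3  (order 3).
h: a_k = 0, 3, 0, -2, -3, -4/5, …
ICs: h(0) = 0, h′(0) = 3, h′′(0) = 0.

f: a_k = 3, 0, -3/2, 0, 1/8, 0, …
L₀ from L_f via x↦r, Dx↦r'^{-1}Dx.
Integrate: L := L₀·Dx.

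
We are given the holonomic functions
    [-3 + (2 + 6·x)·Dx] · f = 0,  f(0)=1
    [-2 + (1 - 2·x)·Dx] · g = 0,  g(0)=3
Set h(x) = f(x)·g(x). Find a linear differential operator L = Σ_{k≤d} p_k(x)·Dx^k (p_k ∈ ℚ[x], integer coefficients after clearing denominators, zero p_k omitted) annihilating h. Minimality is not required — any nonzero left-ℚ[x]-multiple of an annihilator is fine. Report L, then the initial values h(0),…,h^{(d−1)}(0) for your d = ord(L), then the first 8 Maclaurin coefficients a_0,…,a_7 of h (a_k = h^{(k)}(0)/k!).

f: a_k = 1, 3/2, -9/8, 27/16, -405/128, 1701/256, -15309/1024, 72171/2048, …
g: a_k = 3, 6, 12, 24, 48, 96, 192, 384, …
L₀ := L_f ⊗_s L_g (sym. prod.), ord ≤ 1.
L = (7 + 6·x) + (-2 - 2·x + 12·x^2)·Dx  (order 1).
h: a_k = 3, 21/2, 141/8, 645/16, 9105/128, 41523/256, 286257/1024, 1361541/2048, …
ICs: h(0) = 3.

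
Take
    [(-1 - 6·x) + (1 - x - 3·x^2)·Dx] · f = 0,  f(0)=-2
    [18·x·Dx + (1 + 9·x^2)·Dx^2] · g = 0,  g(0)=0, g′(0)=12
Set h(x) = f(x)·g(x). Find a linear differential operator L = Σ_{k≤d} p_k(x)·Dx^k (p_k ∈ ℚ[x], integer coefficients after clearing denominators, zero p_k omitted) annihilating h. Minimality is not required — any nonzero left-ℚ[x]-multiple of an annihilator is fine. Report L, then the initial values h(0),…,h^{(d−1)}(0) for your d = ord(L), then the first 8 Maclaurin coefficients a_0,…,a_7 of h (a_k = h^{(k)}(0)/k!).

f: a_k = -2, -2, -8, -14, -38, -80, -194, -434, …
g: a_k = 0, 12, 0, -36, 0, 972/5, 0, -8748/7, …
L₀ := L_f ⊗_s L_g (sym. prod.), ord ≤ 2.
L = (6 + 18·x + 162·x^2) + (2 - 6·x + 36·x^2 + 162·x^3)·Dx + (-1 + x - 6·x^2 + 9·x^3 + 27·x^4)·Dx^2  (order 2).
h: a_k = 0, -24, -24, -24, -96, -2784/5, -4224/5, -552/35, …
ICs: h(0) = 0, h′(0) = -24.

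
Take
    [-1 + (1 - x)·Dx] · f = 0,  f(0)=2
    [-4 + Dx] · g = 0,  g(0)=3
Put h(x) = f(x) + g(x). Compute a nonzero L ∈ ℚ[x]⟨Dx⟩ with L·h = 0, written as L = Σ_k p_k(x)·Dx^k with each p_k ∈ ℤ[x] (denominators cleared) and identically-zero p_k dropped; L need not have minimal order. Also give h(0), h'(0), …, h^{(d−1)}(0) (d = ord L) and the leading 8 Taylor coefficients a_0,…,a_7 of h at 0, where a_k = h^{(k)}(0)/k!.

f: a_k = 2, 2, 2, 2, 2, 2, 2, 2, …
g: a_k = 3, 12, 24, 32, 32, 128/5, 256/15, 1024/105, …
f+g: L₀ = lclm(L_f,L_g), ord ≤ 1+1.
L = (8 - 16·x) + (-14 + 32·x - 16·x^2)·Dx + (3 - 7·x + 4·x^2)·Dx^2  (order 2).
h: a_k = 5, 14, 26, 34, 34, 138/5, 286/15, 1234/105, …
ICs: h(0) = 5, h′(0) = 14.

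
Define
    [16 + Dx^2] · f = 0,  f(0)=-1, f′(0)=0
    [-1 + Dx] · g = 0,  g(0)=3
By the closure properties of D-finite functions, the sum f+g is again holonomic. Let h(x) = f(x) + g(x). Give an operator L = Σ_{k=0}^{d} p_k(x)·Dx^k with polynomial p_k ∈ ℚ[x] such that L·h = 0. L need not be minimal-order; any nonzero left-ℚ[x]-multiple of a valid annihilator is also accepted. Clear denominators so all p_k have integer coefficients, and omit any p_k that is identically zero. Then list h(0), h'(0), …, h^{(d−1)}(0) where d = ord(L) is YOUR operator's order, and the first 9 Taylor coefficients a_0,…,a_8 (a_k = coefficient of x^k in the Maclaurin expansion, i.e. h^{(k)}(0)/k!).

L = -16 + 16·Dx - Dx^2 + Dx^3  (order 3).
h: a_k = 2, 3, 19/2, 1/2, -253/24, 1/40, 4099/720, 1/1680, -65533/40320, …
ICs: h(0) = 2, h′(0) = 3, h′′(0) = 19.

f: a_k = -1, 0, 8, 0, -32/3, 0, 256/45, 0, -512/315, …
g: a_k = 3, 3, 3/2, 1/2, 1/8, 1/40, 1/240, 1/1680, 1/13440, …
L₀ := lclm(L_f,L_g); ord L₀ ≤ 2+1.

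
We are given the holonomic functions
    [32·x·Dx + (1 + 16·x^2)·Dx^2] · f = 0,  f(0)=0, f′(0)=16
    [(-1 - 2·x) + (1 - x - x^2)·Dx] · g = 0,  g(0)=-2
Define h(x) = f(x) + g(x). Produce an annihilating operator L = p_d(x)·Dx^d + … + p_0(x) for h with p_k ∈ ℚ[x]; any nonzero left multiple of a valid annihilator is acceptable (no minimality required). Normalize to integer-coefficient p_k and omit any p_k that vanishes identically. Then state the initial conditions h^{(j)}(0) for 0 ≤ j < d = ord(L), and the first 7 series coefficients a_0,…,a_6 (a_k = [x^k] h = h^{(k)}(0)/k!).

f: a_k = 0, 16, 0, -256/3, 0, 4096/5, 0, …
g: a_k = -2, -2, -4, -6, -10, -16, -26, …
h₀=f+g: left-lcm gives L₀, ord ≤ 3.
L = (64 - 256·x - 3904·x^2 - 6912·x^3 - 9696·x^4 - 1536·x^6)·Dx + (-25 - 24·x + 542·x^2 - 780·x^3 - 6800·x^4 - 6560·x^5 - 768·x^6 - 1536·x^7)·Dx^2 + (2 + 17·x + 62·x^2 + 202·x^3 + 445·x^4 - 1136·x^5 - 576·x^6 - 256·x^7 - 256·x^8)·Dx^3  (order 3).
h: a_k = -2, 14, -4, -274/3, -10, 4016/5, -26, …
ICs: h(0) = -2, h′(0) = 14, h′′(0) = -8.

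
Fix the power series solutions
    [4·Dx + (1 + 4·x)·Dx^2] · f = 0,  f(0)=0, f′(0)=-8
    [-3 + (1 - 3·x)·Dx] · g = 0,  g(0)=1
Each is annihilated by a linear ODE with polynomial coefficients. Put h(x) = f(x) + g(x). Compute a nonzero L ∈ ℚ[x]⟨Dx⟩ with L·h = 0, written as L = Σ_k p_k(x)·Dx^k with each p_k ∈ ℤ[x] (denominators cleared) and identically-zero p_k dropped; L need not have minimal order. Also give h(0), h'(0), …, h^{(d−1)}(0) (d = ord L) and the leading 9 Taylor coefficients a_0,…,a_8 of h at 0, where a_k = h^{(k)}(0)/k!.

L = (-204 - 144·x)·Dx + (-11 - 312·x - 288·x^2)·Dx^2 + (5 + 11·x - 54·x^2 - 72·x^3)·Dx^3  (order 3).
h: a_k = 1, -5, 25, -47/3, 209, -833/5, 6283/3, -17459/7, 22945, …
ICs: h(0) = 1, h′(0) = -5, h′′(0) = 50.

f: a_k = 0, -8, 16, -128/3, 128, -2048/5, 4096/3, -32768/7, 16384, …
g: a_k = 1, 3, 9, 27, 81, 243, 729, 2187, 6561, …
Sum ⇒ L₀ = lclm(L_f,L_g) in ℚ(x)⟨Dx⟩.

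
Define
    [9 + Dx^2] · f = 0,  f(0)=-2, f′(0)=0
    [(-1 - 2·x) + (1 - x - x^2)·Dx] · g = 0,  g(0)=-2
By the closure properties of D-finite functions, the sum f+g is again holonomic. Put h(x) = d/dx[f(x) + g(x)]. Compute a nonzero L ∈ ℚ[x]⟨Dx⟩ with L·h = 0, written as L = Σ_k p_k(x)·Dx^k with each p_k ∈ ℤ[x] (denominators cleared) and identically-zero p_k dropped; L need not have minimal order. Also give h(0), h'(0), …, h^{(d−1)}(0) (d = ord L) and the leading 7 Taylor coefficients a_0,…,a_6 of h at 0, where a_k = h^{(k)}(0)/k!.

f: a_k = -2, 0, 9, 0, -27/4, 0, 81/40, …
g: a_k = -2, -2, -4, -6, -10, -16, -26, …
f+g: L₀ = lclm(L_f,L_g), ord ≤ 2+1.
Differentiate: ansatz ord ≤ ord L₀ ⇒ L.
L = (468 + 1026·x + 1170·x^2 + 450·x^3 + 630·x^4 + 486·x^5 + 162·x^6) + (-81 - 63·x + 252·x^2 + 45·x^3 - 90·x^4 + 153·x^5 + 189·x^6 + 54·x^7)·Dx + (52 + 114·x + 130·x^2 + 50·x^3 + 70·x^4 + 54·x^5 + 18·x^6)·Dx^2 + (-9 - 7·x + 28·x^2 + 5·x^3 - 10·x^4 + 17·x^5 + 21·x^6 + 6·x^7)·Dx^3  (order 3).
h: a_k = -2, 10, -18, -67, -80, -2877/20, -294, …
ICs: h(0) = -2, h′(0) = 10, h′′(0) = -36.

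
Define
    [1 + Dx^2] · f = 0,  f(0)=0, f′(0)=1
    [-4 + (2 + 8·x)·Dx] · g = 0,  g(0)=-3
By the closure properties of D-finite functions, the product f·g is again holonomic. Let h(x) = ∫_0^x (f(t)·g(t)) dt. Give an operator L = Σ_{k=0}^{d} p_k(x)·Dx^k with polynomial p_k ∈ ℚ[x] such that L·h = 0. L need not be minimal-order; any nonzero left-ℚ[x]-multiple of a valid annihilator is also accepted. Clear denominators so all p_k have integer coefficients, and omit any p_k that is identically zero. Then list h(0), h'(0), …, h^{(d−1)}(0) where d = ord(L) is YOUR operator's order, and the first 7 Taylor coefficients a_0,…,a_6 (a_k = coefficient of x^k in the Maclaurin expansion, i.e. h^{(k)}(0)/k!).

L = (13 + 8·x + 16·x^2)·Dx + (-4 - 16·x)·Dx^2 + (1 + 8·x + 16·x^2)·Dx^3  (order 3).
h: a_k = 0, 0, -3/2, -2, 13/8, -11/5, 1159/240, …
ICs: h(0) = 0, h′(0) = 0, h′′(0) = -3.

f: a_k = 0, 1, 0, -1/6, 0, 1/120, 0, …
g: a_k = -3, -6, 6, -12, 30, -84, 252, …
f·g: L₀ = L_f ⊗_s L_g, ord ≤ 2·1.
Integrate: L := L₀·Dx.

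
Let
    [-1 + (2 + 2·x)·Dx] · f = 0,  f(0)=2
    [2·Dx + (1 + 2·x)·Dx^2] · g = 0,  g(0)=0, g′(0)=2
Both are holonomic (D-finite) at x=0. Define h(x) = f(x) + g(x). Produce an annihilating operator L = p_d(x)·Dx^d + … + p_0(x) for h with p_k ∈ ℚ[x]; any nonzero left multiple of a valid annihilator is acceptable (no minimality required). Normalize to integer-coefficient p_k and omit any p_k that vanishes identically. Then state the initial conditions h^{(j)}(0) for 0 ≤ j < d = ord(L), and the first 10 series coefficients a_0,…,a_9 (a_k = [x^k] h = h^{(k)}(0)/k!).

L = (10 + 4·x)·Dx + (29 + 52·x + 20·x^2)·Dx^2 + (6 + 22·x + 24·x^2 + 8·x^3)·Dx^3  (order 3).
h: a_k = 2, 3, -9/4, 67/24, -261/64, 4131/640, -16447/1536, 131303/7168, -524717/16384, 16783651/294912, …
ICs: h(0) = 2, h′(0) = 3, h′′(0) = -9/2.

f: a_k = 2, 1, -1/4, 1/8, -5/64, 7/128, -21/512, 33/1024, -429/16384, 715/32768, …
g: a_k = 0, 2, -2, 8/3, -4, 32/5, -32/3, 128/7, -32, 512/9, …
L₀ := lclm(L_f,L_g); ord L₀ ≤ 1+2.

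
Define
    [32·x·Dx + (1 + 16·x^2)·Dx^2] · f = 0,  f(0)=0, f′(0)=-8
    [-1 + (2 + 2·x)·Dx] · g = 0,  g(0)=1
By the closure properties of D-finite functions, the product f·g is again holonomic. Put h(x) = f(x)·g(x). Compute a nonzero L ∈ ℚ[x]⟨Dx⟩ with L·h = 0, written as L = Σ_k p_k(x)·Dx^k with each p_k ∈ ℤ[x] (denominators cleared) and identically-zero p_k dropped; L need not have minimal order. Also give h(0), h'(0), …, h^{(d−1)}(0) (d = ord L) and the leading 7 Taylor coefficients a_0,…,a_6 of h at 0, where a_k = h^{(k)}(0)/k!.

L = (3 - 64·x - 16·x^2) + (-4 + 124·x + 192·x^2 + 64·x^3)·Dx + (4 + 8·x + 68·x^2 + 128·x^3 + 64·x^4)·Dx^2  (order 2).
h: a_k = 0, -8, -4, 131/3, 125/6, -99509/240, -97129/480, …
ICs: h(0) = 0, h′(0) = -8.

f: a_k = 0, -8, 0, 128/3, 0, -2048/5, 0, …
g: a_k = 1, 1/2, -1/8, 1/16, -5/128, 7/256, -21/1024, …
Product ⇒ symmetric product L₀, ord ≤ 2.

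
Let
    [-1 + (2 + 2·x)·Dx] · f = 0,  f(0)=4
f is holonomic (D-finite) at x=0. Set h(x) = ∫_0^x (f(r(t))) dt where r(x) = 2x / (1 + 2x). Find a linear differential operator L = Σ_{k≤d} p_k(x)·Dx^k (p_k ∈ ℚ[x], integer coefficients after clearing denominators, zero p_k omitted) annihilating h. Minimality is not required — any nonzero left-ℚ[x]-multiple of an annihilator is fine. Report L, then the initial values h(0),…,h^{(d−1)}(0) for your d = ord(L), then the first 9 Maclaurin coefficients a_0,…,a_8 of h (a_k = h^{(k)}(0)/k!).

L = -Dx + (1 + 6·x + 8·x^2)·Dx^2  (order 2).
h: a_k = 0, 4, 2, -10/3, 13/2, -141/10, 133/4, -2353/28, 7205/32, …
ICs: h(0) = 0, h′(0) = 4.

f: a_k = 4, 2, -1/2, 1/4, -5/32, 7/64, -21/256, 33/512, -429/8192, …
h₀=f(r): pull back L_f along r ⇒ L₀.
h=∫h₀ ⇒ L = L₀·Dx.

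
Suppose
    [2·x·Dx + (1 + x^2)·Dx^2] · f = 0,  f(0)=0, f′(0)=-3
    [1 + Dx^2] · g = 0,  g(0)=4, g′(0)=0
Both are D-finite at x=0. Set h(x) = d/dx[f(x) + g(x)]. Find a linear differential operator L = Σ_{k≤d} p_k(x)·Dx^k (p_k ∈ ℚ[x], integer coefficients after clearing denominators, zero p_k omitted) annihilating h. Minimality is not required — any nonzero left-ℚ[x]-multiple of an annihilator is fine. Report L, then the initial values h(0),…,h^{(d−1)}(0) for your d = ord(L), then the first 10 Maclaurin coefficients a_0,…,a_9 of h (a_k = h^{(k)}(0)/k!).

f: a_k = 0, -3, 0, 1, 0, -3/5, 0, 3/7, 0, -1/3, …
g: a_k = 4, 0, -2, 0, 1/6, 0, -1/180, 0, 1/10080, 0, …
L₀ := lclm(L_f,L_g); ord L₀ ≤ 2+2.
h=h₀': d/dx-closure on L₀ ⇒ L.
L = (-22·x + 28·x^3 + 2·x^5) + (-1 + 7·x^2 + 9·x^4 + x^6)·Dx + (-22·x + 28·x^3 + 2·x^5)·Dx^2 + (-1 + 7·x^2 + 9·x^4 + x^6)·Dx^3  (order 3).
h: a_k = -3, -4, 3, 2/3, -3, -1/30, 3, 1/1260, -3, -1/90720, …
ICs: h(0) = -3, h′(0) = -4, h′′(0) = 6.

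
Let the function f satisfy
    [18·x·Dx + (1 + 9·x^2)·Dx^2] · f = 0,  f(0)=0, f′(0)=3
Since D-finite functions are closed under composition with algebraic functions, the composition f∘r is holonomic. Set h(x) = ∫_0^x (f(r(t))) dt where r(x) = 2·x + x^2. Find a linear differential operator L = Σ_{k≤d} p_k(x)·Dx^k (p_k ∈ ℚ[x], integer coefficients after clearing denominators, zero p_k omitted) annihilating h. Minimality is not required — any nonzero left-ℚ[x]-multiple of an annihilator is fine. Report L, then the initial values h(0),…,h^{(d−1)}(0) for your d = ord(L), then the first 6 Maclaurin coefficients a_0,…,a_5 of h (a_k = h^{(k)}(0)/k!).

L = (-1 + 72·x + 144·x^2 + 108·x^3 + 27·x^4)·Dx^2 + (1 + x + 36·x^2 + 72·x^3 + 45·x^4 + 9·x^5)·Dx^3  (order 3).
h: a_k = 0, 0, 3, 1, -18, -108/5, …
ICs: h(0) = 0, h′(0) = 0, h′′(0) = 6.

f: a_k = 0, 3, 0, -9, 0, 243/5, …
h₀=f(r): pull back L_f along r ⇒ L₀.
h=∫h₀ ⇒ L = L₀·Dx.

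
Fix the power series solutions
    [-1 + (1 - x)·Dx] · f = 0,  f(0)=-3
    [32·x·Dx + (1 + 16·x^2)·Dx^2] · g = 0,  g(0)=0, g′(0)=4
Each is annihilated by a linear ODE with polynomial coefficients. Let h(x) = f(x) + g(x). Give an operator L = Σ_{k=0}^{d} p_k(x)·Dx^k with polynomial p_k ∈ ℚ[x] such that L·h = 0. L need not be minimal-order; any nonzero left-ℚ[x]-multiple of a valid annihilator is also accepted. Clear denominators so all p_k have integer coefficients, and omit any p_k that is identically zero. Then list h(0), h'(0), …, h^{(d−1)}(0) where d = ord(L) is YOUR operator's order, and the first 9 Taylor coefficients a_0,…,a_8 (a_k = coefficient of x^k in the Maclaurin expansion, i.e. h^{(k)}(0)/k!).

f: a_k = -3, -3, -3, -3, -3, -3, -3, -3, -3, …
g: a_k = 0, 4, 0, -64/3, 0, 1024/5, 0, -16384/7, 0, …
Weyl lclm of L_f,L_g ⇒ L₀ (ord ≤ 3).
L = (-32 + 128·x + 1536·x^2)·Dx + (19 - 32·x - 656·x^2 + 1536·x^3)·Dx^2 + (-1 - 15·x - 240·x^3 + 256·x^4)·Dx^3  (order 3).
h: a_k = -3, 1, -3, -73/3, -3, 1009/5, -3, -16405/7, -3, …
ICs: h(0) = -3, h′(0) = 1, h′′(0) = -6.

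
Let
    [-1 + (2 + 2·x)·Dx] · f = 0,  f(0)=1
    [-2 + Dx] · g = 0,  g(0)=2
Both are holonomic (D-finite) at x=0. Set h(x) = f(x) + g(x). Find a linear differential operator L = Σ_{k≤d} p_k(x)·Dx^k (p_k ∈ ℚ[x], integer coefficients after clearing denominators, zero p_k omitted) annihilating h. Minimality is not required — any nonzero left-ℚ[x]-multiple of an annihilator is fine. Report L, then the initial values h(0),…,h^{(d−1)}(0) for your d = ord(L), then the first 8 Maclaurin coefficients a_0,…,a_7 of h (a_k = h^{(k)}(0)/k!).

L = (10 + 8·x) + (-17 - 32·x - 16·x^2)·Dx + (6 + 14·x + 8·x^2)·Dx^2  (order 2).
h: a_k = 3, 9/2, 31/8, 131/48, 497/384, 2153/3840, 7247/46080, 43163/645120, …
ICs: h(0) = 3, h′(0) = 9/2.

f: a_k = 1, 1/2, -1/8, 1/16, -5/128, 7/256, -21/1024, 33/2048, …
g: a_k = 2, 4, 4, 8/3, 4/3, 8/15, 8/45, 16/315, …
Weyl lclm of L_f,L_g ⇒ L₀ (ord ≤ 2).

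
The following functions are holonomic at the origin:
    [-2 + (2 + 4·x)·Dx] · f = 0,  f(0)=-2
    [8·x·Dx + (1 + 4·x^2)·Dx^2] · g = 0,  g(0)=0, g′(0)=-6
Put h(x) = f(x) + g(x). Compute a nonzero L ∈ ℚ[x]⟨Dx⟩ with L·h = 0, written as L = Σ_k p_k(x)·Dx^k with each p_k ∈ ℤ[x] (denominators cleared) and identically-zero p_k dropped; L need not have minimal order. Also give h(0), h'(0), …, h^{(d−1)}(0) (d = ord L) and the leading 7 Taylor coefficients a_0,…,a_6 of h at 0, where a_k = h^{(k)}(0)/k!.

L = (-8 - 40·x + 96·x^2 + 96·x^3)·Dx + (-11 - 32·x + 40·x^2 + 384·x^3 + 336·x^4)·Dx^2 + (-1 + 6·x + 24·x^2 + 48·x^3 + 112·x^4 + 96·x^5)·Dx^3  (order 3).
h: a_k = -2, -8, 1, 7, 5/4, -419/20, 21/8, …
ICs: h(0) = -2, h′(0) = -8, h′′(0) = 2.

f: a_k = -2, -2, 1, -1, 5/4, -7/4, 21/8, …
g: a_k = 0, -6, 0, 8, 0, -96/5, 0, …
Sum ⇒ L₀ = lclm(L_f,L_g) in ℚ(x)⟨Dx⟩.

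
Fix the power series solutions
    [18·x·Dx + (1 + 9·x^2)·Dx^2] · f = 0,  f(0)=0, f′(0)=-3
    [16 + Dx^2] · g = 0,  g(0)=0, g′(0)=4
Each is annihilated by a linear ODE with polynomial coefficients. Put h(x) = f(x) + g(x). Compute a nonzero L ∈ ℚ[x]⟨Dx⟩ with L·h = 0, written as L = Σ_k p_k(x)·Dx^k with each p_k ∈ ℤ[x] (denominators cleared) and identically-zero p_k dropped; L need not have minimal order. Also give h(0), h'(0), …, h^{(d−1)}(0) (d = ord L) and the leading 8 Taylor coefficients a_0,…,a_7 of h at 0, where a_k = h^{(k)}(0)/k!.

L = (-13248·x + 181440·x^3 + 186624·x^5)·Dx + (-16 + 6048·x^2 + 66096·x^4 + 93312·x^6)·Dx^2 + (-828·x + 11340·x^3 + 11664·x^5)·Dx^3 + (-1 + 378·x^2 + 4131·x^4 + 5832·x^6)·Dx^4  (order 4).
h: a_k = 0, 1, 0, -5/3, 0, -601/15, 0, 13913/45, …
ICs: h(0) = 0, h′(0) = 1, h′′(0) = 0, h′′′(0) = -10.

f: a_k = 0, -3, 0, 9, 0, -243/5, 0, 2187/7, …
g: a_k = 0, 4, 0, -32/3, 0, 128/15, 0, -1024/315, …
h₀=f+g: left-lcm gives L₀, ord ≤ 4.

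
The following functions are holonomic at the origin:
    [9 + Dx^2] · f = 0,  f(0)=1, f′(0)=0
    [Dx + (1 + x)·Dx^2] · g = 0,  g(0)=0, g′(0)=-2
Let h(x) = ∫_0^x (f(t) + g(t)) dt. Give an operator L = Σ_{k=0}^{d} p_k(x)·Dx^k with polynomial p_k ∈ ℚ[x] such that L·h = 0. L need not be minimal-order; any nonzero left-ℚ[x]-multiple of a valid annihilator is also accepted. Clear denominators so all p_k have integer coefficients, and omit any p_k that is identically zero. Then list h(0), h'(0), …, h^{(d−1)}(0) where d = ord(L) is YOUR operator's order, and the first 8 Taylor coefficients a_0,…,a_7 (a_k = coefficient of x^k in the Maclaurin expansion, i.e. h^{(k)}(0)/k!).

L = (135 + 162·x + 81·x^2)·Dx^2 + (99 + 261·x + 243·x^2 + 81·x^3)·Dx^3 + (15 + 18·x + 9·x^2)·Dx^4 + (11 + 29·x + 27·x^2 + 9·x^3)·Dx^5  (order 5).
h: a_k = 0, 1, -1, -7/6, -1/6, 31/40, -1/15, -163/1680, …
ICs: h(0) = 0, h′(0) = 1, h′′(0) = -2, h′′′(0) = -7, h′′′′(0) = -4.

f: a_k = 1, 0, -9/2, 0, 27/8, 0, -81/80, 0, …
g: a_k = 0, -2, 1, -2/3, 1/2, -2/5, 1/3, -2/7, …
Weyl lclm of L_f,L_g ⇒ L₀ (ord ≤ 4).
h=∫h₀ ⇒ L = L₀·Dx.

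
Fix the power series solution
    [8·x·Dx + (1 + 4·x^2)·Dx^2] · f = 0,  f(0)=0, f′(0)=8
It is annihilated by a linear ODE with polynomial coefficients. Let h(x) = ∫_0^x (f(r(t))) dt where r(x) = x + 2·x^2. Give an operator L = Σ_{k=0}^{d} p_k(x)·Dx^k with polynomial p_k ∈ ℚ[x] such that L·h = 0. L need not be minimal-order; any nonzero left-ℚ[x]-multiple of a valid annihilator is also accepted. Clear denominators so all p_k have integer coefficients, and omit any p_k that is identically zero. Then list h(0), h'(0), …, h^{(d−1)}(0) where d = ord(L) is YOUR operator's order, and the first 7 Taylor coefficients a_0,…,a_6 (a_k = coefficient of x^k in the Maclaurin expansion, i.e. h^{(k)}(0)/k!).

f: a_k = 0, 8, 0, -32/3, 0, 128/5, 0, …
Change of var in L_f (x↦r) gives L₀.
h=∫h₀ ⇒ L = L₀·Dx.
L = (-4 + 8·x + 64·x^2 + 192·x^3 + 192·x^4)·Dx^2 + (1 + 4·x + 4·x^2 + 32·x^3 + 80·x^4 + 64·x^5)·Dx^3  (order 3).
h: a_k = 0, 0, 4, 16/3, -8/3, -64/5, -256/15, …
ICs: h(0) = 0, h′(0) = 0, h′′(0) = 8.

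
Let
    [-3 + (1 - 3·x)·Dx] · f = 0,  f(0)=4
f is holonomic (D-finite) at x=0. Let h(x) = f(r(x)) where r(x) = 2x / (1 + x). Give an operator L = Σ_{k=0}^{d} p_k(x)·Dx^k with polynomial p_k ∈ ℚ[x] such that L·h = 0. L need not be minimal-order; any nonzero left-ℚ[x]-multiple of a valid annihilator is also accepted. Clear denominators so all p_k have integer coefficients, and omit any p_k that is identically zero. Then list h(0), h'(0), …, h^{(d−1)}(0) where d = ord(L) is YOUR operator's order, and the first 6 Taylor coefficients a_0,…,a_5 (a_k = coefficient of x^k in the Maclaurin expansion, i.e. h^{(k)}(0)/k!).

f: a_k = 4, 12, 36, 108, 324, 972, …
h₀=f(r): pull back L_f along r ⇒ L₀.
L = 6 + (-1 + 4·x + 5·x^2)·Dx  (order 1).
h: a_k = 4, 24, 120, 600, 3000, 15000, …
ICs: h(0) = 4.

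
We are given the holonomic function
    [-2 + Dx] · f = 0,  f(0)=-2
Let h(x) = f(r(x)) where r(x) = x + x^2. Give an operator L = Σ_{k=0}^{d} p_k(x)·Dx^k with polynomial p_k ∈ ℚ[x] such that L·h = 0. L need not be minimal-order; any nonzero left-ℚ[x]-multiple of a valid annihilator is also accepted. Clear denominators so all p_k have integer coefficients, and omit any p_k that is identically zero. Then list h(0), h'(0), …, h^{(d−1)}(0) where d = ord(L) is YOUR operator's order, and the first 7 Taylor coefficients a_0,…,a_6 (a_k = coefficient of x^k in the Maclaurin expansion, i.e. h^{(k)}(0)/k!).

f: a_k = -2, -4, -4, -8/3, -4/3, -8/15, -8/45, …
f∘r: x↦r, Dx↦Dx/r' in L_f ⇒ L₀.
L = (-2 - 4·x) + Dx  (order 1).
h: a_k = -2, -4, -8, -32/3, -40/3, -208/15, -608/45, …
ICs: h(0) = -2.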